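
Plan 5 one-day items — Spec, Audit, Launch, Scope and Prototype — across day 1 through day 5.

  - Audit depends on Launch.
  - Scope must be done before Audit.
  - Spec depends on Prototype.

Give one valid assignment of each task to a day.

Spec in day 2; Prototype in day 1; Audit in day 2; Launch in day 1; Scope in day 1

Checking: Scope(day 1) before Audit(day 2); Launch(day 1) before Audit(day 2); Prototype(day 1) before Spec(day 2).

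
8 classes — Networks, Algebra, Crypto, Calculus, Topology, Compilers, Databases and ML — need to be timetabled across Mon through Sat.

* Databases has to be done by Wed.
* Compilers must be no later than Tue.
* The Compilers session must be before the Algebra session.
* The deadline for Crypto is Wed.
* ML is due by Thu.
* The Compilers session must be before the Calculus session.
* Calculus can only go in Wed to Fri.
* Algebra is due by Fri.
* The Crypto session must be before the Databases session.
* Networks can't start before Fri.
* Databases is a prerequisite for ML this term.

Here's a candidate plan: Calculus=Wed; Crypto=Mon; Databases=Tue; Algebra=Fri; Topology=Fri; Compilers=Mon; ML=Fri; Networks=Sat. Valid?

No. ML is due by Thu is not satisfied.

The Compilers session must be before the Algebra session — holds.
Algebra is due by Fri — holds.
Databases has to be done by Wed — holds.
Compilers must be no later than Tue — holds.
Networks can't start before Fri — holds.
The deadline for Crypto is Wed — holds.
Calculus can only go in Wed to Fri — holds.
The Crypto session must be before the Databases session — holds.
Databases is a prerequisite for ML this term — holds.
The Compilers session must be before the Calculus session — holds.
ML is due by Thu — violated.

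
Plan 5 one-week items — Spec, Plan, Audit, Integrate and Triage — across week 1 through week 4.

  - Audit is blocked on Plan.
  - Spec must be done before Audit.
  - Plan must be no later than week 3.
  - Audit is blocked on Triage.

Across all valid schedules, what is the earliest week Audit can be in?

Precedence pushes Audit to at least week 2.
Audit at week 2 is achievable: Plan=week 1, Spec=week 1, Integrate=week 1, Audit=week 2, Triage=week 1.

week 2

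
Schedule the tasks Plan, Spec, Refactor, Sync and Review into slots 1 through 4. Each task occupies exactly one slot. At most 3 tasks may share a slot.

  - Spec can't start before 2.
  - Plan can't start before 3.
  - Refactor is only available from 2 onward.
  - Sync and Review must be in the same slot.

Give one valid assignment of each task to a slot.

Sync=1; Plan=3; Refactor=2; Review=1; Spec=2

Checking: Sync = Review = 1; Spec=2 in [2,4]; Refactor=2 in [2,4]; Plan=3 in [3,4]; max 2 per slot (cap 3).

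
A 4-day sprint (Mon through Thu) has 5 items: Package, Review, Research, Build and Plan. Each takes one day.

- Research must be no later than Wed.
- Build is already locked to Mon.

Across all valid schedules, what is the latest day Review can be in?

Review at Thu is achievable: Plan=Mon; Build=Mon; Package=Mon; Review=Thu; Research=Mon.

Thu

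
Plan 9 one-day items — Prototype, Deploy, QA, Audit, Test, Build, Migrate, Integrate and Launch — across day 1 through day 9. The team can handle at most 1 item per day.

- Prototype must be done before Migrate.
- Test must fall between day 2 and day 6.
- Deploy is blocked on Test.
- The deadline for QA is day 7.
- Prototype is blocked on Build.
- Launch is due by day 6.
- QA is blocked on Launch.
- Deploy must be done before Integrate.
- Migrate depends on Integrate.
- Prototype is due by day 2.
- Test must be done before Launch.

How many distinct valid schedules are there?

27

Splitting on Deploy: it can be day 4 (9), day 5 (8), day 6 (6), day 7 (4). Listing each branch's schedules as (Prototype, QA, Audit, Test, Build, Migrate, Integrate, Launch) by day number:
Deploy=day 4: (2,6,7,3,1,9,8,5) (2,6,8,3,1,9,7,5) (2,6,9,3,1,8,7,5) (2,7,5,3,1,9,8,6) (2,7,6,3,1,9,8,5) (2,7,8,3,1,9,5,6) (2,7,8,3,1,9,6,5) (2,7,9,3,1,8,5,6) (2,7,9,3,1,8,6,5) — 9.
Deploy=day 5: (2,6,7,3,1,9,8,4) (2,6,8,3,1,9,7,4) (2,6,9,3,1,8,7,4) (2,7,3,4,1,9,8,6) (2,7,4,3,1,9,8,6) (2,7,6,3,1,9,8,4) (2,7,8,3,1,9,6,4) (2,7,9,3,1,8,6,4) — 8.
Deploy=day 6: (2,5,7,3,1,9,8,4) (2,5,8,3,1,9,7,4) (2,5,9,3,1,8,7,4) (2,7,3,4,1,9,8,5) (2,7,4,3,1,9,8,5) (2,7,5,3,1,9,8,4) — 6.
Deploy=day 7: (2,5,6,3,1,9,8,4) (2,6,3,4,1,9,8,5) (2,6,4,3,1,9,8,5) (2,6,5,3,1,9,8,4) — 4.
Summing: 9 + 8 + 6 + 4 = 27.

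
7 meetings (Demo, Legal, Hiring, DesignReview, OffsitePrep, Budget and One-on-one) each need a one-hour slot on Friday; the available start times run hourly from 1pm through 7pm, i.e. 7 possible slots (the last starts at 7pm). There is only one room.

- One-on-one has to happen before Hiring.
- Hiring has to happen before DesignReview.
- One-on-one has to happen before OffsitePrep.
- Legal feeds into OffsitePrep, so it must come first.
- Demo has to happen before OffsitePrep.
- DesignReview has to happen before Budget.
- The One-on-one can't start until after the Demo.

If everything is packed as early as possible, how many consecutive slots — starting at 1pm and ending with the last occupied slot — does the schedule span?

The precedence chain requires at least 5 distinct slots.
With at most 1 per slot and 7 meetings, at least 7 slots are needed.
7 works (last occupied slot: 7pm): for example Legal -> 3pm; Budget -> 7pm; DesignReview -> 6pm; Hiring -> 5pm; One-on-one -> 2pm; OffsitePrep -> 4pm; Demo -> 1pm.

7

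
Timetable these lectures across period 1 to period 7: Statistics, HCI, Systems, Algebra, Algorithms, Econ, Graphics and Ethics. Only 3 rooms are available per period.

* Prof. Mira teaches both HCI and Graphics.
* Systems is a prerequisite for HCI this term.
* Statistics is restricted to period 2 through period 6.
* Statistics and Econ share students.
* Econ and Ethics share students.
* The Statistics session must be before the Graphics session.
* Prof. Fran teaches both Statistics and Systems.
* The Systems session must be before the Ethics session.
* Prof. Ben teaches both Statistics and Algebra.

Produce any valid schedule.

Algebra in period 1, Econ in period 3, Systems in period 1, Statistics in period 2, Graphics in period 3, Algorithms in period 1, Ethics in period 2, HCI in period 2

Checking: Systems(period 1) before HCI(period 2); Systems(period 1) before Ethics(period 2); Statistics(period 2) before Graphics(period 3); HCI(period 2) != Graphics(period 3); Statistics(period 2) != Econ(period 3); Statistics(period 2) != Systems(period 1); Econ(period 3) != Ethics(period 2); Statistics(period 2) != Algebra(period 1); Statistics=period 2 in [period 2,period 6]; max 3 per period (cap 3).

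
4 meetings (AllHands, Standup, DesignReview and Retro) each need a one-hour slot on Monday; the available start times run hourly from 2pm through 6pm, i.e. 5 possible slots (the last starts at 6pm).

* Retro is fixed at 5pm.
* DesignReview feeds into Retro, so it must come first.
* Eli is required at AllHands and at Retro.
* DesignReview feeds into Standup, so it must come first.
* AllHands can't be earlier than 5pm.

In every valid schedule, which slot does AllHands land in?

AllHands's window is 5pm–6pm.
Retro is fixed at 5pm, and AllHands can't share a slot with Retro.
So AllHands must be 6pm.

6pm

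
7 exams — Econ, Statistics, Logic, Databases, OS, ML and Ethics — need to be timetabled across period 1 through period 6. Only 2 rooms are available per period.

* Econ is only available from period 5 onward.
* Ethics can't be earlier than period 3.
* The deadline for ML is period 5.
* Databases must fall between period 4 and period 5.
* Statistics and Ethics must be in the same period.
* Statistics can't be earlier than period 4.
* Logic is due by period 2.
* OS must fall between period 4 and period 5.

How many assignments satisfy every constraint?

36

Splitting on Econ: it can be period 5 (24), period 6 (12). Listing each branch's schedules as (Statistics, Logic, Databases, OS, ML, Ethics) by period number:
Econ=period 5: (6,1,4,4,1,6) (6,1,4,4,2,6) (6,1,4,4,3,6) (6,1,4,4,5,6) (6,1,4,5,1,6) (6,1,4,5,2,6) (6,1,4,5,3,6) (6,1,4,5,4,6) (6,1,5,4,1,6) (6,1,5,4,2,6) (6,1,5,4,3,6) (6,1,5,4,4,6) (6,2,4,4,1,6) (6,2,4,4,2,6) (6,2,4,4,3,6) (6,2,4,4,5,6) (6,2,4,5,1,6) (6,2,4,5,2,6) (6,2,4,5,3,6) (6,2,4,5,4,6) (6,2,5,4,1,6) (6,2,5,4,2,6) (6,2,5,4,3,6) (6,2,5,4,4,6) — 24.
Econ=period 6: (4,1,5,5,1,4) (4,1,5,5,2,4) (4,1,5,5,3,4) (4,2,5,5,1,4) (4,2,5,5,2,4) (4,2,5,5,3,4) (5,1,4,4,1,5) (5,1,4,4,2,5) (5,1,4,4,3,5) (5,2,4,4,1,5) (5,2,4,4,2,5) (5,2,4,4,3,5) — 12.
Summing: 24 + 12 = 36.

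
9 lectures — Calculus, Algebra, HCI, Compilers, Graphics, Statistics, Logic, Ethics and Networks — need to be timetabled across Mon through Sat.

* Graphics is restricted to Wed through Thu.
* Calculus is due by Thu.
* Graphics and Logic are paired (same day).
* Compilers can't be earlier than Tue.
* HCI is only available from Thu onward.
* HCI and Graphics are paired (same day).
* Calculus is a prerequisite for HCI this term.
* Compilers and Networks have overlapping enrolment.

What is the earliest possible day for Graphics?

Thu

Graphics is available from Wed; Graphics must be in the same day as HCI, which can't be before Thu, so Graphics is at least Thu; Graphics's own window allows nothing later than Thu.
Graphics at Thu is achievable: Networks -> Mon, Logic -> Thu, HCI -> Thu, Graphics -> Thu, Ethics -> Mon, Calculus -> Mon, Compilers -> Tue, Algebra -> Mon, Statistics -> Mon.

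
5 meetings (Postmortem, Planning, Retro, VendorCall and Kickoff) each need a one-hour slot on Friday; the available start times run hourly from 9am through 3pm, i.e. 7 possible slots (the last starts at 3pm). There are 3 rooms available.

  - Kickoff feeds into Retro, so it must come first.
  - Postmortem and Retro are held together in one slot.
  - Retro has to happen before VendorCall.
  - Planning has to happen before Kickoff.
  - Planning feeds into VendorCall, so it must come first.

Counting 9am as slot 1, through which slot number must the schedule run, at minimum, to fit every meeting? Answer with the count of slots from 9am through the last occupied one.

4 slots

The precedence chain requires at least 4 distinct slots.
With at most 3 per slot and 5 meetings, at least 2 slots are needed.
4 works (last occupied slot: 12pm): for example Kickoff in 10am; VendorCall in 12pm; Postmortem in 11am; Retro in 11am; Planning in 9am.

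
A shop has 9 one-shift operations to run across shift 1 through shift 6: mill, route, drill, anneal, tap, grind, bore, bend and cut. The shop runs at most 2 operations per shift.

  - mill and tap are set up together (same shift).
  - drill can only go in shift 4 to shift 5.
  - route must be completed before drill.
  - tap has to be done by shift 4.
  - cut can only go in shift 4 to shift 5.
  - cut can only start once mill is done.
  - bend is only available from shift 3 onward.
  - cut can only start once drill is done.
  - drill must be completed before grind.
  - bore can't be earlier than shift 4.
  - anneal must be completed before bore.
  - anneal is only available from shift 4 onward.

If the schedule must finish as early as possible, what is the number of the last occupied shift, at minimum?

6

The precedence chain requires at least 3 distinct shifts.
With at most 2 per shift and 9 operations, at least 5 shifts are needed.
Propagating the time windows through the other constraints, grind can't land before shift 5, so the schedule must run through at least shift 5.
Could 5 shifts be enough, i.e. nothing placed later than shift 5? No: drill's window within 5 shifts is {shift 4, shift 5}; anneal's window within 5 shifts is {shift 4, shift 5}; bore's window within 5 shifts is {shift 4, shift 5}; cut's window within 5 shifts is {shift 4, shift 5}; grind must come after drill (at shift 4 or later) → {shift 5}; drill must come before grind (at shift 5 or earlier) → {shift 4}; bore must come after anneal (at shift 4 or later) → {shift 5}; cut must come after drill (at shift 4 or later) → {shift 5}; that puts grind, bore and cut all in shift 5 — more than 2 per shift.
So 5 shifts is not enough.
6 works (last occupied shift: shift 6): for example tap=shift 1, mill=shift 1, anneal=shift 4, bend=shift 3, route=shift 2, drill=shift 4, bore=shift 5, cut=shift 5, grind=shift 6.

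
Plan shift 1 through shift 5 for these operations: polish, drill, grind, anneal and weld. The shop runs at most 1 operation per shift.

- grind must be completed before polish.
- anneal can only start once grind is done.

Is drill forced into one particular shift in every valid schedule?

drill can be shift 1 (e.g. weld in shift 5, anneal in shift 4, grind in shift 2, drill in shift 1, polish in shift 3) or shift 2 (e.g. drill -> shift 2, anneal -> shift 4, weld -> shift 5, polish -> shift 3, grind -> shift 1).

No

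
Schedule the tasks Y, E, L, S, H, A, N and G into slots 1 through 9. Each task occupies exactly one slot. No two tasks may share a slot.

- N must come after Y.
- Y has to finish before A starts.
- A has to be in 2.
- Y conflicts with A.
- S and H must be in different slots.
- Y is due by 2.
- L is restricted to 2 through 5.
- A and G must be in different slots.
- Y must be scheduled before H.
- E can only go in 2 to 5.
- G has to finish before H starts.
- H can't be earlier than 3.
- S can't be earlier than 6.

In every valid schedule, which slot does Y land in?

Y's window is 1–2.
A is fixed at 2, and Y can't share a slot with A.
So Y must be 1.

1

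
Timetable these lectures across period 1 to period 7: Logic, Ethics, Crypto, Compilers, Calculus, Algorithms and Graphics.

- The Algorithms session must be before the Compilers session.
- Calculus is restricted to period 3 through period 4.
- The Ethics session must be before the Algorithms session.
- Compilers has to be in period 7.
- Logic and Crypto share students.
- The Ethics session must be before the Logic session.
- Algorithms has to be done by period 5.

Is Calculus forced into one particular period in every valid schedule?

No

Calculus can be period 3 (e.g. Logic -> period 2, Crypto -> period 1, Ethics -> period 1, Calculus -> period 3, Graphics -> period 1, Algorithms -> period 2, Compilers -> period 7) or period 4 (e.g. Logic=period 2, Compilers=period 7, Algorithms=period 2, Crypto=period 1, Graphics=period 1, Calculus=period 4, Ethics=period 1).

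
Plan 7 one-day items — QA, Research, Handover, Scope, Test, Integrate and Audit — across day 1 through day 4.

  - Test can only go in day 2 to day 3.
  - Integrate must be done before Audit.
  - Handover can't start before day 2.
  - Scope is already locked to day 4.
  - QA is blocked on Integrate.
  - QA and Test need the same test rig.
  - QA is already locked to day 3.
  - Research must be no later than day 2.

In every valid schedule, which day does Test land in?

Test's window is day 2–day 3.
QA is fixed at day 3, and Test can't share a day with QA.
So Test must be day 2.

day 2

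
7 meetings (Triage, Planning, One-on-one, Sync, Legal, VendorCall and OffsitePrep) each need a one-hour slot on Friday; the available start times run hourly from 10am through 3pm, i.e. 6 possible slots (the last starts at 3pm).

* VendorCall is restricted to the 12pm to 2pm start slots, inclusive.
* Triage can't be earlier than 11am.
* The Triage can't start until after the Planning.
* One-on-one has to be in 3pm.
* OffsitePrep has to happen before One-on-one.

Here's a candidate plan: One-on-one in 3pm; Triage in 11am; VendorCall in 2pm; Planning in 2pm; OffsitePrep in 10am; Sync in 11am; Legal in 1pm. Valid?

The Triage can't start until after the Planning — violated.
VendorCall is restricted to the 12pm to 2pm start slots, inclusive — holds.
Triage can't be earlier than 11am — holds.
OffsitePrep has to happen before One-on-one — holds.
One-on-one has to be in 3pm — holds.

No. The Triage can't start until after the Planning is not satisfied.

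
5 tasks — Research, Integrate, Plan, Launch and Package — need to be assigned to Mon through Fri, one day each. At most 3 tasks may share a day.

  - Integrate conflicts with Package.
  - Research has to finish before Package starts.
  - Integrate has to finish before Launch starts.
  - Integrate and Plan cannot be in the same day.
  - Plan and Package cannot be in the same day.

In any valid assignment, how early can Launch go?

Precedence pushes Launch to at least Tue.
Launch at Tue is achievable: Launch in Tue; Plan in Wed; Integrate in Mon; Research in Mon; Package in Tue.

Tue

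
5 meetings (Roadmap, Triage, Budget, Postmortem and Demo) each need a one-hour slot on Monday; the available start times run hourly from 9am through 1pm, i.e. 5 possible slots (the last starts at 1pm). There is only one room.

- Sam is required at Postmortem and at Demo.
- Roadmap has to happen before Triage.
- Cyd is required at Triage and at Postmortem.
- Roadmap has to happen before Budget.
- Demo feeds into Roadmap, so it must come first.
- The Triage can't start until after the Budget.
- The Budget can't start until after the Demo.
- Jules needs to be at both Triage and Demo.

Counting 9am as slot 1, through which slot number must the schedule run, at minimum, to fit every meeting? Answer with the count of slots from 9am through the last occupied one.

The precedence chain requires at least 4 distinct slots.
With at most 1 per slot and 5 meetings, at least 5 slots are needed.
5 works (last occupied slot: 1pm): for example Demo in 9am; Budget in 11am; Roadmap in 10am; Triage in 12pm; Postmortem in 1pm.

5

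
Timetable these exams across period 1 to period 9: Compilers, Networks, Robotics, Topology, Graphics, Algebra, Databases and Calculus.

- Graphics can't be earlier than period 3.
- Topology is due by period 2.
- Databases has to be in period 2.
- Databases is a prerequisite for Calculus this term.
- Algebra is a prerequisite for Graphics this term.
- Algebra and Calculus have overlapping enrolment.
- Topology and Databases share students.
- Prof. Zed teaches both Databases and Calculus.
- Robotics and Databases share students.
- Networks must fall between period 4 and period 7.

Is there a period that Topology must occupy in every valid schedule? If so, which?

period 1

Topology's window is period 1–period 2.
Databases is fixed at period 2, and Topology can't share a period with Databases.
So Topology must be period 1.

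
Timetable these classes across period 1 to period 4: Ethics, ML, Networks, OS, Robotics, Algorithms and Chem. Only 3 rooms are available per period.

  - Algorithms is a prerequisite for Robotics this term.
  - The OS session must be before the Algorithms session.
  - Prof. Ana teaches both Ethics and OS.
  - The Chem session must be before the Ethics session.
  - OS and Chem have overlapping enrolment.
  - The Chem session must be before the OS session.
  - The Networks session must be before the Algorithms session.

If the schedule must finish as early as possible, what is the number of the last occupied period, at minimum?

period 4

The precedence chain requires at least 4 distinct periods.
With at most 3 per period and 7 classes, at least 3 periods are needed.
4 works (last occupied period: period 4): for example Ethics -> period 3; Algorithms -> period 3; ML -> period 1; OS -> period 2; Robotics -> period 4; Networks -> period 1; Chem -> period 1.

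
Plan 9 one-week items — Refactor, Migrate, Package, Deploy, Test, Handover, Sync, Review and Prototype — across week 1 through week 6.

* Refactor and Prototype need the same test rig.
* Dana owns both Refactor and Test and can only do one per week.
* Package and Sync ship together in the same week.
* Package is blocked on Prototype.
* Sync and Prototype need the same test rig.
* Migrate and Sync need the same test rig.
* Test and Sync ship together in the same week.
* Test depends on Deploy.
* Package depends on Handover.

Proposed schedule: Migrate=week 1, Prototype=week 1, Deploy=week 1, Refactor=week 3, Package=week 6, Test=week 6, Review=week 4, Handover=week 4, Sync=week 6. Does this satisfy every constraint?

Valid

Package depends on Handover — holds.
Dana owns both Refactor and Test and can only do one per week — holds.
Package and Sync ship together in the same week — holds.
Migrate and Sync need the same test rig — holds.
Sync and Prototype need the same test rig — holds.
Refactor and Prototype need the same test rig — holds.
Test and Sync ship together in the same week — holds.
Test depends on Deploy — holds.
Package is blocked on Prototype — holds.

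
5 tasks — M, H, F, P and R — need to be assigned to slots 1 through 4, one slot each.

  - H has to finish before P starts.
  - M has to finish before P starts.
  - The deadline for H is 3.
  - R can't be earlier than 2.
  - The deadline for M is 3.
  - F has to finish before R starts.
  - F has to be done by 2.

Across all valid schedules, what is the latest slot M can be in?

3

M's own window allows nothing later than 3.
M at 3 is achievable: F -> 1, H -> 1, M -> 3, P -> 4, R -> 2.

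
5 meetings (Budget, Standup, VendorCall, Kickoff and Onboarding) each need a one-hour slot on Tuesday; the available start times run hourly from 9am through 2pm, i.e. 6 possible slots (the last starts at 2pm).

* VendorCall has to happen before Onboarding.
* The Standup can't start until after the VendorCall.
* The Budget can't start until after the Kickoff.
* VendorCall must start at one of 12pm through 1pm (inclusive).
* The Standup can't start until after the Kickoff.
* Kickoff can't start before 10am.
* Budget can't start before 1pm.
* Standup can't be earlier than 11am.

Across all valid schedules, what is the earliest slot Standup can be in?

1pm

Standup is available from 11am; precedence pushes Standup to at least 1pm.
Standup at 1pm is achievable: VendorCall=12pm, Standup=1pm, Onboarding=1pm, Budget=1pm, Kickoff=10am.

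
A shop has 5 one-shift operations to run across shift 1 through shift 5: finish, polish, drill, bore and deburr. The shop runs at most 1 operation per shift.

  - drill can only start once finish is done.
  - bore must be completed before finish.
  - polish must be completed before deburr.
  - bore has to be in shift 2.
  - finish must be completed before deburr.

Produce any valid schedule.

polish=shift 1, drill=shift 5, finish=shift 3, deburr=shift 4, bore=shift 2

Checking: polish(shift 1) before deburr(shift 4); finish(shift 3) before drill(shift 5); finish(shift 3) before deburr(shift 4); bore(shift 2) before finish(shift 3); bore=shift 2 in [shift 2,shift 2]; max 1 per shift (cap 1).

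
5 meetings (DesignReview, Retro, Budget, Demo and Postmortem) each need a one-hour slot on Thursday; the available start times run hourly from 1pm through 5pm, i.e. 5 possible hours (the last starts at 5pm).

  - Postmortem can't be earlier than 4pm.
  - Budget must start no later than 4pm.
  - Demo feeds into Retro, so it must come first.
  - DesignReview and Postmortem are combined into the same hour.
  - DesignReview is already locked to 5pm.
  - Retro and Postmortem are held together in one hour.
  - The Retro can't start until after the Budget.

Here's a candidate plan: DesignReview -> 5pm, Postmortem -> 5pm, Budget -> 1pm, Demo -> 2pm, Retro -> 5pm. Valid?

Yes

Budget must start no later than 4pm — holds.
Demo feeds into Retro, so it must come first — holds.
DesignReview is already locked to 5pm — holds.
Retro and Postmortem are held together in one hour — holds.
The Retro can't start until after the Budget — holds.
Postmortem can't be earlier than 4pm — holds.
DesignReview and Postmortem are combined into the same hour — holds.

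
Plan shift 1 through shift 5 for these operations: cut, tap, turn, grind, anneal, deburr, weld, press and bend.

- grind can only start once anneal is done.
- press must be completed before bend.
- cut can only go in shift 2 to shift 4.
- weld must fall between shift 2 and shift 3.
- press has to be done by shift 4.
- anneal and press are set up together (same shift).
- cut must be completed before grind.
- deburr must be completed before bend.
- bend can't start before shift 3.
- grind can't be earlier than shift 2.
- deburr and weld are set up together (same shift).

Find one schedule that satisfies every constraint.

grind -> shift 3; bend -> shift 3; weld -> shift 2; anneal -> shift 1; cut -> shift 2; tap -> shift 1; deburr -> shift 2; turn -> shift 1; press -> shift 1

Checking: anneal(shift 1) before grind(shift 3); deburr(shift 2) before bend(shift 3); press(shift 1) before bend(shift 3); cut(shift 2) before grind(shift 3); deburr = weld = shift 2; anneal = press = shift 1; grind=shift 3 in [shift 2,shift 5]; weld=shift 2 in [shift 2,shift 3]; bend=shift 3 in [shift 3,shift 5]; press=shift 1 in [shift 1,shift 4]; cut=shift 2 in [shift 2,shift 4].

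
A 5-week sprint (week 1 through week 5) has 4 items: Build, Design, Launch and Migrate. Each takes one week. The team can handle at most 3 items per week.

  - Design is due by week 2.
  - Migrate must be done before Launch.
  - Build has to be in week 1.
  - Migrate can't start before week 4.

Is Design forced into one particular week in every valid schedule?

No

Design can be week 1 (e.g. Design in week 1; Build in week 1; Launch in week 5; Migrate in week 4) or week 2 (e.g. Build=week 1, Design=week 2, Migrate=week 4, Launch=week 5).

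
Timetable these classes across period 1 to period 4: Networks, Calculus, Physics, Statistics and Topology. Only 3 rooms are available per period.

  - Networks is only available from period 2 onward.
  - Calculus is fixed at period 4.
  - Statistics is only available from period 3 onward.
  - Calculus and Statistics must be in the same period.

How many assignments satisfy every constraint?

Splitting on Networks: it can be period 2 (15), period 3 (15), period 4 (9). Listing each branch's schedules as (Calculus, Physics, Statistics, Topology) by period number:
Networks=period 2: (4,1,4,1) (4,1,4,2) (4,1,4,3) (4,1,4,4) (4,2,4,1) (4,2,4,2) (4,2,4,3) (4,2,4,4) (4,3,4,1) (4,3,4,2) (4,3,4,3) (4,3,4,4) (4,4,4,1) (4,4,4,2) (4,4,4,3) — 15.
Networks=period 3: (4,1,4,1) (4,1,4,2) (4,1,4,3) (4,1,4,4) (4,2,4,1) (4,2,4,2) (4,2,4,3) (4,2,4,4) (4,3,4,1) (4,3,4,2) (4,3,4,3) (4,3,4,4) (4,4,4,1) (4,4,4,2) (4,4,4,3) — 15.
Networks=period 4: (4,1,4,1) (4,1,4,2) (4,1,4,3) (4,2,4,1) (4,2,4,2) (4,2,4,3) (4,3,4,1) (4,3,4,2) (4,3,4,3) — 9.
Summing: 15 + 15 + 9 = 39.

39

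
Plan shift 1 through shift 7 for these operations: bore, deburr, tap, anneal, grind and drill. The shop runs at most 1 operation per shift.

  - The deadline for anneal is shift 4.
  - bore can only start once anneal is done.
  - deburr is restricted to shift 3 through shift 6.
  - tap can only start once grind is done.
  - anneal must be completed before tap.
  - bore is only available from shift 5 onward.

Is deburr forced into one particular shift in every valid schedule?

No

deburr can be shift 3 (e.g. bore=shift 5, drill=shift 6, anneal=shift 1, tap=shift 4, grind=shift 2, deburr=shift 3) or shift 4 (e.g. deburr in shift 4; grind in shift 2; tap in shift 3; bore in shift 5; anneal in shift 1; drill in shift 6).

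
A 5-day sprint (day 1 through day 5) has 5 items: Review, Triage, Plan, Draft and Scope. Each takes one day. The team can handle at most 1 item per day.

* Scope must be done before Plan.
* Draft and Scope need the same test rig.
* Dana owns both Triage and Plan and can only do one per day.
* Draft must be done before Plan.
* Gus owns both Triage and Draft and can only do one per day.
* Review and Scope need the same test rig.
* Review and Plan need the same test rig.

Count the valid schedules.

40

Splitting on Review: it can be day 1 (8), day 2 (8), day 3 (8), day 4 (8), day 5 (8). Listing each branch's schedules as (Triage, Plan, Draft, Scope) by day number:
Review=day 1: (2,5,3,4) (2,5,4,3) (3,5,2,4) (3,5,4,2) (4,5,2,3) (4,5,3,2) (5,4,2,3) (5,4,3,2) — 8.
Review=day 2: (1,5,3,4) (1,5,4,3) (3,5,1,4) (3,5,4,1) (4,5,1,3) (4,5,3,1) (5,4,1,3) (5,4,3,1) — 8.
Review=day 3: (1,5,2,4) (1,5,4,2) (2,5,1,4) (2,5,4,1) (4,5,1,2) (4,5,2,1) (5,4,1,2) (5,4,2,1) — 8.
Review=day 4: (1,5,2,3) (1,5,3,2) (2,5,1,3) (2,5,3,1) (3,5,1,2) (3,5,2,1) (5,3,1,2) (5,3,2,1) — 8.
Review=day 5: (1,4,2,3) (1,4,3,2) (2,4,1,3) (2,4,3,1) (3,4,1,2) (3,4,2,1) (4,3,1,2) (4,3,2,1) — 8.
Summing: 8 + 8 + 8 + 8 + 8 = 40.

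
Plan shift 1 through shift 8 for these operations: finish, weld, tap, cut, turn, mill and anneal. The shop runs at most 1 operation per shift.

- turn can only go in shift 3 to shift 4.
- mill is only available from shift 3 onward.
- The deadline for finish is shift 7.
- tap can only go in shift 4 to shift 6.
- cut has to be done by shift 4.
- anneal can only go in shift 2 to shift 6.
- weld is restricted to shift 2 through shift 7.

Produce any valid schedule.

turn=shift 3; cut=shift 1; tap=shift 4; mill=shift 6; finish=shift 7; anneal=shift 2; weld=shift 5

Checking: tap=shift 4 in [shift 4,shift 6]; weld=shift 5 in [shift 2,shift 7]; cut=shift 1 in [shift 1,shift 4]; anneal=shift 2 in [shift 2,shift 6]; turn=shift 3 in [shift 3,shift 4]; finish=shift 7 in [shift 1,shift 7]; mill=shift 6 in [shift 3,shift 8]; max 1 per shift (cap 1).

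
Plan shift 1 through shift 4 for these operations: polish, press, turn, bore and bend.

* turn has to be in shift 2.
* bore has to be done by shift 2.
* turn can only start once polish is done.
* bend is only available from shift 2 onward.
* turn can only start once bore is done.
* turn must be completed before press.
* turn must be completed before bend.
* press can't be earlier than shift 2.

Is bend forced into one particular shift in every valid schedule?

bend can be shift 3 (e.g. bore -> shift 1, polish -> shift 1, press -> shift 3, turn -> shift 2, bend -> shift 3) or shift 4 (e.g. press=shift 3; turn=shift 2; bend=shift 4; bore=shift 1; polish=shift 1).

No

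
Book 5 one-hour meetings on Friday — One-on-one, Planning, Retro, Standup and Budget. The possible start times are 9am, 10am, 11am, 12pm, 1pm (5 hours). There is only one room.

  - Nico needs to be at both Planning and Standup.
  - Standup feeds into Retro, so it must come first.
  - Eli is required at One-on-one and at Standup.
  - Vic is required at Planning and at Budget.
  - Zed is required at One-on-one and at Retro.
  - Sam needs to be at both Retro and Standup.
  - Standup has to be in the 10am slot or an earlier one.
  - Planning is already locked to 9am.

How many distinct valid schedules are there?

Splitting on One-on-one: it can be 11am (2), 12pm (2), 1pm (2). Listing each branch's schedules as (Planning, Retro, Standup, Budget):
One-on-one=11am: (9am,12pm,10am,1pm) (9am,1pm,10am,12pm) — 2.
One-on-one=12pm: (9am,11am,10am,1pm) (9am,1pm,10am,11am) — 2.
One-on-one=1pm: (9am,11am,10am,12pm) (9am,12pm,10am,11am) — 2.
Summing: 2 + 2 + 2 = 6.

6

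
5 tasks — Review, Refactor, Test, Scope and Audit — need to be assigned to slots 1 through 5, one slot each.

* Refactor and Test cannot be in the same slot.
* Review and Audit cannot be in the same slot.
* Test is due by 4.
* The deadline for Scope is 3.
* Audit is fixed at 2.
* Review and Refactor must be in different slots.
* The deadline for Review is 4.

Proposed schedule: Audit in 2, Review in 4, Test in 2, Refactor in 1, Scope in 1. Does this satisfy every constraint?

Yes

Test is due by 4 — holds.
Review and Refactor must be in different slots — holds.
Audit is fixed at 2 — holds.
Review and Audit cannot be in the same slot — holds.
The deadline for Scope is 3 — holds.
The deadline for Review is 4 — holds.
Refactor and Test cannot be in the same slot — holds.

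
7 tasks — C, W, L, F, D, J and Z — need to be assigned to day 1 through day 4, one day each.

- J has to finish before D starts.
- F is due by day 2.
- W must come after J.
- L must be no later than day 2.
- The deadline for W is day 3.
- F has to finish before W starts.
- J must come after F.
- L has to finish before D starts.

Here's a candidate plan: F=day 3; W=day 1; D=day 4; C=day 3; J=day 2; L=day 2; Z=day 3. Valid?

Invalid. F has to finish before W starts.

J must come after F — violated.
L must be no later than day 2 — holds.
J has to finish before D starts — holds.
L has to finish before D starts — holds.
The deadline for W is day 3 — holds.
F has to finish before W starts — violated.
W must come after J — violated.
F is due by day 2 — violated.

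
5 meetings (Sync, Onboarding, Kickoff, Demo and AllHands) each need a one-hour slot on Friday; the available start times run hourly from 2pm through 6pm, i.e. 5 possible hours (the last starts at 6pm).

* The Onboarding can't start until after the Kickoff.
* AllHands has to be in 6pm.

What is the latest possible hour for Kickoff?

5pm

Downstream work caps Kickoff at 5pm.
Kickoff at 5pm is achievable: Demo -> 2pm; AllHands -> 6pm; Kickoff -> 5pm; Onboarding -> 6pm; Sync -> 2pm.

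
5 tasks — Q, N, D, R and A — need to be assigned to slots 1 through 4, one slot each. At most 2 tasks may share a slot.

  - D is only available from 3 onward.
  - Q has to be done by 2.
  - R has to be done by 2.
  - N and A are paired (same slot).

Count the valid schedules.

Splitting on Q: it can be 1 (6), 2 (6). Listing each branch's schedules as (N, D, R, A):
Q=1: (2,3,1,2) (2,4,1,2) (3,4,1,3) (3,4,2,3) (4,3,1,4) (4,3,2,4) — 6.
Q=2: (1,3,2,1) (1,4,2,1) (3,4,1,3) (3,4,2,3) (4,3,1,4) (4,3,2,4) — 6.
Summing: 6 + 6 = 12.

12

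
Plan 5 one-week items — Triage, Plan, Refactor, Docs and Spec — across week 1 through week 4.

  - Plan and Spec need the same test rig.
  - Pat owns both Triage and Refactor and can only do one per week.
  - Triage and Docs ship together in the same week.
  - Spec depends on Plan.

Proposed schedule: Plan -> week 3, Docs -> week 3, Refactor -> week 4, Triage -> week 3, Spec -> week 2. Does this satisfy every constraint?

Pat owns both Triage and Refactor and can only do one per week — holds.
Plan and Spec need the same test rig — holds.
Spec depends on Plan — violated.
Triage and Docs ship together in the same week — holds.

No. Spec depends on Plan is not satisfied.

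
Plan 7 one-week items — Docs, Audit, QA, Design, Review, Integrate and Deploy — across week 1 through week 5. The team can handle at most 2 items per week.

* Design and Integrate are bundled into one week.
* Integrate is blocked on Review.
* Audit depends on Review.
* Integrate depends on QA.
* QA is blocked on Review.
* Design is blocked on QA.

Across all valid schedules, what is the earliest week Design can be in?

week 3

Precedence pushes Design to at least week 3.
Design at week 3 is achievable: Review in week 1, Audit in week 2, Deploy in week 4, QA in week 2, Design in week 3, Docs in week 1, Integrate in week 3.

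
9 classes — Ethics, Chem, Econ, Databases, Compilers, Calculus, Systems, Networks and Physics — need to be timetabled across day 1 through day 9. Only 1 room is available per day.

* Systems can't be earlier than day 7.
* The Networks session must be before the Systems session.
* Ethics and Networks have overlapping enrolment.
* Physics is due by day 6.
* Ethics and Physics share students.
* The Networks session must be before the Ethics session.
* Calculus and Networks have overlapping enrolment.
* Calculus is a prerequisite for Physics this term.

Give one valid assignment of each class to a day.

Compilers in day 9, Databases in day 8, Physics in day 2, Calculus in day 1, Econ in day 6, Systems in day 7, Chem in day 5, Networks in day 3, Ethics in day 4

Checking: Networks(day 3) before Systems(day 7); Networks(day 3) before Ethics(day 4); Calculus(day 1) before Physics(day 2); Ethics(day 4) != Physics(day 2); Ethics(day 4) != Networks(day 3); Calculus(day 1) != Networks(day 3); Physics=day 2 in [day 1,day 6]; Systems=day 7 in [day 7,day 9]; max 1 per day (cap 1).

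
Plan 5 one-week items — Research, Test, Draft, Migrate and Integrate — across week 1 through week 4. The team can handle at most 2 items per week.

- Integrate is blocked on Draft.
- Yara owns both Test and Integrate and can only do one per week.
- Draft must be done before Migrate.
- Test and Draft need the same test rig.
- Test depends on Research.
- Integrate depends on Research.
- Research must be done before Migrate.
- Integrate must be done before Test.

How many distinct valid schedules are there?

Splitting on Research: it can be week 1 (11), week 2 (4). Listing each branch's schedules as (Test, Draft, Migrate, Integrate) by week number:
Research=week 1: (3,1,2,2) (3,1,3,2) (3,1,4,2) (4,1,2,2) (4,1,2,3) (4,1,3,2) (4,1,3,3) (4,1,4,2) (4,1,4,3) (4,2,3,3) (4,2,4,3) — 11.
Research=week 2: (4,1,3,3) (4,1,4,3) (4,2,3,3) (4,2,4,3) — 4.
Summing: 11 + 4 = 15.

15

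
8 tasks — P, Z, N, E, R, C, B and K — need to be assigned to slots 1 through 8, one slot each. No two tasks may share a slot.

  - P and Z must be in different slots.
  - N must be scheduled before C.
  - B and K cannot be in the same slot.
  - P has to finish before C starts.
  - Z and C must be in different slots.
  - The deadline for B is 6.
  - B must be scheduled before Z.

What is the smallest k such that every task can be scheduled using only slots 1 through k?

The precedence chain requires at least 2 distinct slots.
With at most 1 per slot and 8 tasks, at least 8 slots are needed.
8 works (last occupied slot: 8): for example Z -> 5, K -> 8, E -> 6, R -> 7, B -> 1, N -> 3, P -> 2, C -> 4.

8 slots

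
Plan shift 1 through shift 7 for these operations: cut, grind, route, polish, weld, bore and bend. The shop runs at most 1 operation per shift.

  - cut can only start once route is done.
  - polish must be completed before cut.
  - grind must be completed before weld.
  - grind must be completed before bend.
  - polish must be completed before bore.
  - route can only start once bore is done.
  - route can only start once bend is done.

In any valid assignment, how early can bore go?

shift 2

Precedence pushes bore to at least shift 2; downstream work caps bore at shift 5.
bore at shift 2 is achievable: weld in shift 7; bend in shift 4; bore in shift 2; cut in shift 6; grind in shift 3; polish in shift 1; route in shift 5.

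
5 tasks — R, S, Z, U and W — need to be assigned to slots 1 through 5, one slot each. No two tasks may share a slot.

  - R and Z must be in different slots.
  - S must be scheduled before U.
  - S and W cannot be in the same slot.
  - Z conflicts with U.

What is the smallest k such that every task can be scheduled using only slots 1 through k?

5 slots

The precedence chain requires at least 2 distinct slots.
With at most 1 per slot and 5 tasks, at least 5 slots are needed.
5 works (last occupied slot: 5): for example Z=4; U=2; R=3; S=1; W=5.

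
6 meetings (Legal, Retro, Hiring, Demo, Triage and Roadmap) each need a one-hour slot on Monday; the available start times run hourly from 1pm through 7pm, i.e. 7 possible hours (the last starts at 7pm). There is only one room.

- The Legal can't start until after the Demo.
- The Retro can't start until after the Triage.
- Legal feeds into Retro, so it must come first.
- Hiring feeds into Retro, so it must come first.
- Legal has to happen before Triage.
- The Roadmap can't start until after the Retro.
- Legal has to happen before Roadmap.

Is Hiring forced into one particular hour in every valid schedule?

No

Hiring can be 1pm (e.g. Legal=3pm; Triage=4pm; Demo=2pm; Hiring=1pm; Roadmap=6pm; Retro=5pm) or 2pm (e.g. Hiring in 2pm; Demo in 1pm; Roadmap in 6pm; Legal in 3pm; Retro in 5pm; Triage in 4pm).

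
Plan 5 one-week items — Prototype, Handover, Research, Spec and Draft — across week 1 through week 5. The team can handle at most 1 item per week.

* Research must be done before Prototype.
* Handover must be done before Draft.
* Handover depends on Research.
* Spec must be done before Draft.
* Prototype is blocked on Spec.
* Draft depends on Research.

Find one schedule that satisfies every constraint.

Draft=week 4; Handover=week 2; Research=week 1; Spec=week 3; Prototype=week 5

Checking: Research(week 1) before Prototype(week 5); Spec(week 3) before Draft(week 4); Research(week 1) before Draft(week 4); Research(week 1) before Handover(week 2); Spec(week 3) before Prototype(week 5); Handover(week 2) before Draft(week 4); max 1 per week (cap 1).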